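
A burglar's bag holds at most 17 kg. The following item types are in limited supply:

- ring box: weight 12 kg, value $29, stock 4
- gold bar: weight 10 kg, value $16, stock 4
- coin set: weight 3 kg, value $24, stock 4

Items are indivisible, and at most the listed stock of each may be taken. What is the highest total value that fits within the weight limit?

$96

Best selections within weight 17 and stock limits:
- 4×coin set: weight 12, value 96
- 3×coin set: weight 9, value 72
- 1×gold bar + 2×coin set: weight 16, value 64
- 1×ring box + 1×coin set: weight 15, value 53
Best: $96.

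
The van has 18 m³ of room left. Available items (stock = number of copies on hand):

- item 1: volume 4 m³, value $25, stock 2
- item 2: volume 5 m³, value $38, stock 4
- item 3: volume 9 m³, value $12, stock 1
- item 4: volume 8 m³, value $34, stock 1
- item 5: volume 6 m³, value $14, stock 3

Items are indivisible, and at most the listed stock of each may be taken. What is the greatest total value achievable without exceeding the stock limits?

Best selections within volume 18 and stock limits:
- 2×item 1 + 2×item 2: volume 18, value 126
- 3×item 2: volume 15, value 114
- 2×item 2 + 1×item 4: volume 18, value 110
- 1×item 1 + 2×item 2: volume 14, value 101
Best: $126.

$126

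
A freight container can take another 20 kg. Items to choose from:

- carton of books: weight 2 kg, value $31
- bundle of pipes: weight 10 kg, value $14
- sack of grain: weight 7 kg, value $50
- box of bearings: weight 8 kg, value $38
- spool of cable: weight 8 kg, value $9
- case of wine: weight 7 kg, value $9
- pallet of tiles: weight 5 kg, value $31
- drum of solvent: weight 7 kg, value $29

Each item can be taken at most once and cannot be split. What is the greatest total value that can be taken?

This is a 0/1 knapsack; check combinations near the capacity.
- carton of books+sack of grain+box of bearings: weight 2+7+8=17, value 31+50+38=119
- sack of grain+box of bearings+pallet of tiles: weight 7+8+5=20, value 50+38+31=119
- carton of books+sack of grain+pallet of tiles: weight 2+7+5=14, value 31+50+31=112
- carton of books+sack of grain+drum of solvent: weight 2+7+7=16, value 31+50+29=110
- sack of grain+pallet of tiles+drum of solvent: weight 7+5+7=19, value 50+31+29=110
Best: $119.

$119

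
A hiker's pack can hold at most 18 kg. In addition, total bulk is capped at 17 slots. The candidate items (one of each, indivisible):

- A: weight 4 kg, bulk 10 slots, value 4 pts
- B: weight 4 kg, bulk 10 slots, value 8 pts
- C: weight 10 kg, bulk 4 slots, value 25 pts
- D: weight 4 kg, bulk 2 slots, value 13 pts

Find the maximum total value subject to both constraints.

46 pts

Feasible sets respecting both limits:
- B+C+D: weight 18, bulk 16, value 46
- A+C+D: weight 18, bulk 16, value 42
- C+D: weight 14, bulk 6, value 38
- B+C: weight 14, bulk 14, value 33
Best: 46 pts.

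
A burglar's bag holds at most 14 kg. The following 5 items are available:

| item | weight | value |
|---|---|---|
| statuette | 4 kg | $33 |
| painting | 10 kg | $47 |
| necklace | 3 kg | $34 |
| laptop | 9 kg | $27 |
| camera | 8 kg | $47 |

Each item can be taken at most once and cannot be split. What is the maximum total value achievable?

$81

Check high-value combinations within 14 kg:
- necklace+camera: weight 3+8=11, value 34+47=81
- painting+necklace: weight 10+3=13, value 47+34=81
- statuette+camera: weight 4+8=12, value 33+47=80
- statuette+painting: weight 4+10=14, value 33+47=80
Best: $81.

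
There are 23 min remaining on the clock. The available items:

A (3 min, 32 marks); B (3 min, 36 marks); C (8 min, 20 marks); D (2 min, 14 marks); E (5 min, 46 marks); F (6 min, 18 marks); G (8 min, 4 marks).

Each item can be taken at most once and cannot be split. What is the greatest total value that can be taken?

148 marks

Check high-value combinations within 23 min:
- A+B+C+D+E: time 3+3+8+2+5=21, value 32+36+20+14+46=148
- A+B+D+E+F: time 3+3+2+5+6=19, value 32+36+14+46+18=146
- A+B+C+E: time 3+3+8+5=19, value 32+36+20+46=134
- A+B+E+F: time 3+3+5+6=17, value 32+36+46+18=132
- A+B+D+E+G: time 3+3+2+5+8=21, value 32+36+14+46+4=132
Best: 148 marks.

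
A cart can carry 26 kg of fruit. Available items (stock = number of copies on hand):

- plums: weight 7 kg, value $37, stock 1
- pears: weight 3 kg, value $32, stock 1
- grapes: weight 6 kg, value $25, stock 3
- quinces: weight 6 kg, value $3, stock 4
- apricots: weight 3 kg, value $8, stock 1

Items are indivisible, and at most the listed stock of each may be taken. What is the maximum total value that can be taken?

Top feasible selections:
- 1×plums + 1×pears + 2×grapes + 1×apricots: weight 25, value 127
- 1×plums + 1×pears + 2×grapes: weight 22, value 119
- 1×pears + 3×grapes + 1×apricots: weight 24, value 115
- 1×plums + 3×grapes: weight 25, value 112
Best: $127.

$127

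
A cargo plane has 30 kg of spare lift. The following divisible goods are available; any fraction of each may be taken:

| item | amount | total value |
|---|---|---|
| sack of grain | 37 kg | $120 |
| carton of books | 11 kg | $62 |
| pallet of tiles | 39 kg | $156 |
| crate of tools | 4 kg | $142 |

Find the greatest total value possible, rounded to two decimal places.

Take in order of value per unit:
- crate of tools (142/4 per unit): all 4 → value 142, running total 142.00
- carton of books (62/11 per unit): all 11 → value 62, running total 204.00
- pallet of tiles (156/39 per unit): 15 of 39 → value 15×156/39 = 60.0000, running total 264.00
Total 264.00.

264.00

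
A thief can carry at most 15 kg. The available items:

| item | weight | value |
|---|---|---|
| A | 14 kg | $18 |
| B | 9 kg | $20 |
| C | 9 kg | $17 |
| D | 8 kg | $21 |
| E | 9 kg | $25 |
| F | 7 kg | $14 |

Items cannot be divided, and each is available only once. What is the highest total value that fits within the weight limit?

$35

Check high-value combinations within 15 kg:
- D+F: weight 8+7=15, value 21+14=35
- E: weight 9, value 25
- D: weight 8, value 21
Best: $35.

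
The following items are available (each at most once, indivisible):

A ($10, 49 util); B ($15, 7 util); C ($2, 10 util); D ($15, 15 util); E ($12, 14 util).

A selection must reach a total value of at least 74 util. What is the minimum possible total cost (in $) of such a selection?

Subsets with value ≥ 74, sorted by total cost:
- A+C+D: cost 27, value 74
- A+D+E: cost 37, value 78
- A+C+D+E: cost 39, value 88
- A+B+C+E: cost 39, value 80
Minimum cost: 27 $.

27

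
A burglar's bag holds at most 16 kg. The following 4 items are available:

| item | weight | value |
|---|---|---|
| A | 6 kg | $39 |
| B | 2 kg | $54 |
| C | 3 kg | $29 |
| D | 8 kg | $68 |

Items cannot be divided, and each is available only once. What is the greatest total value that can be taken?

$161

Check high-value combinations within 16 kg:
- A+B+D: weight 6+2+8=16, value 39+54+68=161
- B+C+D: weight 2+3+8=13, value 54+29+68=151
- B+D: weight 2+8=10, value 54+68=122
- A+B+C: weight 6+2+3=11, value 39+54+29=122
Best: $161.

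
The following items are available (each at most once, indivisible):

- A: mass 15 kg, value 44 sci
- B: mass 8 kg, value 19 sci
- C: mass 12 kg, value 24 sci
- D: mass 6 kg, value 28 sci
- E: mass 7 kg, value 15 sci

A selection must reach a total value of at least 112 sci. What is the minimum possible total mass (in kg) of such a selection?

41

Subsets with value ≥ 112, sorted by total mass:
- A+B+C+D: mass 41, value 115
- A+B+C+D+E: mass 48, value 130
Minimum mass: 41 kg.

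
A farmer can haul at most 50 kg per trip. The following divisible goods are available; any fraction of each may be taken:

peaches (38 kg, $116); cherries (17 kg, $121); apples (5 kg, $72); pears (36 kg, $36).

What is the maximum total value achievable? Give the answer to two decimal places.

278.47

Take in order of value per unit:
- apples (72/5 per unit): all 5 → value 72, running total 72.00
- cherries (121/17 per unit): all 17 → value 121, running total 193.00
- peaches (116/38 per unit): 28 of 38 → value 28×116/38 = 85.4737, running total 278.47
Total 278.47.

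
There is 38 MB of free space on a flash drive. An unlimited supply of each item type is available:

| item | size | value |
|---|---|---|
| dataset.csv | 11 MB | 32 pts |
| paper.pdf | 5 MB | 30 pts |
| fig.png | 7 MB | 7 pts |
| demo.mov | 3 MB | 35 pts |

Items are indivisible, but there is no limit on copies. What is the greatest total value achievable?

420 pts

Best value-per-unit is demo.mov at 35/3, and filling with it alone uses size 12×3=36. No mix of the others beats 12×35 = 420.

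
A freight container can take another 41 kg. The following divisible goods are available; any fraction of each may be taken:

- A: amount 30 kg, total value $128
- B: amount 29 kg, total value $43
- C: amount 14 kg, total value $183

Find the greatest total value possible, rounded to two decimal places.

298.20

Take in order of value per unit:
- C (183/14 per unit): all 14 → value 183, running total 183.00
- A (128/30 per unit): 27 of 30 → value 27×128/30 = 115.2000, running total 298.20
Total 298.20.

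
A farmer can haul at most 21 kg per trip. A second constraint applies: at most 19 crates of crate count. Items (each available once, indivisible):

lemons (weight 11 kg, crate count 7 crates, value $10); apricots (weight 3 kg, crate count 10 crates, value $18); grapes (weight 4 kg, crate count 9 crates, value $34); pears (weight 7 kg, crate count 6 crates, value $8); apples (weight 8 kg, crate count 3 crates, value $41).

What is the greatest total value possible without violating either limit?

$83

Feasible sets respecting both limits:
- grapes+pears+apples: weight 19, crate count 18, value 83
- grapes+apples: weight 12, crate count 12, value 75
- apricots+pears+apples: weight 18, crate count 19, value 67
Best: $83.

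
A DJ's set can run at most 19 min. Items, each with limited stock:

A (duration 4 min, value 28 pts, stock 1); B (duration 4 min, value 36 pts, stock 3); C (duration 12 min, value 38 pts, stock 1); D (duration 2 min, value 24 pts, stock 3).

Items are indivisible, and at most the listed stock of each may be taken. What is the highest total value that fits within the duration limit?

Best selections within duration 19 and stock limits:
- 3×B + 3×D: duration 18, value 180
- 1×A + 2×B + 3×D: duration 18, value 172
Best: 180 pts.

180 pts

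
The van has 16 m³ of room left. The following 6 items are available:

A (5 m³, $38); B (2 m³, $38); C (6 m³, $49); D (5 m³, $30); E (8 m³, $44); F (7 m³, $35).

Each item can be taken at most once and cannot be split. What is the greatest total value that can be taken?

Check high-value combinations within 16 m³:
- B+C+E: volume 2+6+8=16, value 38+49+44=131
- A+B+C: volume 5+2+6=13, value 38+38+49=125
- B+C+F: volume 2+6+7=15, value 38+49+35=122
Best: $131.

$131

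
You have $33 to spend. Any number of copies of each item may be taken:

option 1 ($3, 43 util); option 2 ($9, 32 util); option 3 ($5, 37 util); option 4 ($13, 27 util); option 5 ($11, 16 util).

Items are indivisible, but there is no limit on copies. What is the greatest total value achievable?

Best value-per-unit is option 1 at 43/3, and filling with it alone uses cost 11×3=33. No mix of the others beats 11×43 = 473.

473 util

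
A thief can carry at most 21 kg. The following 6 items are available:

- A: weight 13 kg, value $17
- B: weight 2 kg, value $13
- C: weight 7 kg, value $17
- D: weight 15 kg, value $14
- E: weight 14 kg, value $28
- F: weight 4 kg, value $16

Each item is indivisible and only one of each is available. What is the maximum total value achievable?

$57

Check high-value combinations within 21 kg:
- B+E+F: weight 2+14+4=20, value 13+28+16=57
- B+C+F: weight 2+7+4=13, value 13+17+16=46
- A+B+F: weight 13+2+4=19, value 17+13+16=46
Best: $57.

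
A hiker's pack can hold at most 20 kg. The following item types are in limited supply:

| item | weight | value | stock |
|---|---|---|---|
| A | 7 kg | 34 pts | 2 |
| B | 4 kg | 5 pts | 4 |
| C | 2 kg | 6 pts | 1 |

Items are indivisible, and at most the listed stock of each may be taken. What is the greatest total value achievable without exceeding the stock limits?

79 pts

Top feasible selections:
- 2×A + 1×B + 1×C: weight 20, value 79
- 2×A + 1×C: weight 16, value 74
- 2×A + 1×B: weight 18, value 73
- 2×A: weight 14, value 68
Best: 79 pts.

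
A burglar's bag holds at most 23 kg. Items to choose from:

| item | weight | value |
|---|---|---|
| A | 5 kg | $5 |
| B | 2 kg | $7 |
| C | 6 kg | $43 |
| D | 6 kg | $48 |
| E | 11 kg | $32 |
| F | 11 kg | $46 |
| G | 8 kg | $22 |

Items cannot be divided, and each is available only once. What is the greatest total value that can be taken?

$137

Check high-value combinations within 23 kg:
- C+D+F: weight 6+6+11=23, value 43+48+46=137
- C+D+E: weight 6+6+11=23, value 43+48+32=123
- B+C+D+G: weight 2+6+6+8=22, value 7+43+48+22=120
- C+D+G: weight 6+6+8=20, value 43+48+22=113
- A+B+C+D: weight 5+2+6+6=19, value 5+7+43+48=103
Best: $137.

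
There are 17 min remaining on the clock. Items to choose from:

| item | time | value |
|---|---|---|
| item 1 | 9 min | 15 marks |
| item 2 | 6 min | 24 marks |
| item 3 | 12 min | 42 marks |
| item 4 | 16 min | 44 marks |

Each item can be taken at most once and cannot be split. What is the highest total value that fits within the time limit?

This is a 0/1 knapsack; check combinations near the capacity.
- item 4: time 16, value 44
- item 3: time 12, value 42
- item 1+item 2: time 9+6=15, value 15+24=39
- item 2: time 6, value 24
- item 1: time 9, value 15
Best: 44 marks.

44 marks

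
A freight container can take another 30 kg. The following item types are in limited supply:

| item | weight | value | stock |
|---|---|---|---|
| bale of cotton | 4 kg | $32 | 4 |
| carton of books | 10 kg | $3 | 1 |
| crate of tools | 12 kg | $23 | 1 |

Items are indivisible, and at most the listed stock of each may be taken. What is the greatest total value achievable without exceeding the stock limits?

$151

Best selections within weight 30 and stock limits:
- 4×bale of cotton + 1×crate of tools: weight 28, value 151
- 4×bale of cotton + 1×carton of books: weight 26, value 131
- 4×bale of cotton: weight 16, value 128
- 3×bale of cotton + 1×crate of tools: weight 24, value 119
Best: $151.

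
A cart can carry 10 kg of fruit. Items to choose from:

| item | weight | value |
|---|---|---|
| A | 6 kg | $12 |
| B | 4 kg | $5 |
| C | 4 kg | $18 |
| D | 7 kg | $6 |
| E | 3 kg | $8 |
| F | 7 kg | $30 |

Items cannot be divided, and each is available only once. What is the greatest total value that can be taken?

$38

Check high-value combinations within 10 kg:
- E+F: weight 3+7=10, value 8+30=38
- F: weight 7, value 30
- A+C: weight 6+4=10, value 12+18=30
Best: $38.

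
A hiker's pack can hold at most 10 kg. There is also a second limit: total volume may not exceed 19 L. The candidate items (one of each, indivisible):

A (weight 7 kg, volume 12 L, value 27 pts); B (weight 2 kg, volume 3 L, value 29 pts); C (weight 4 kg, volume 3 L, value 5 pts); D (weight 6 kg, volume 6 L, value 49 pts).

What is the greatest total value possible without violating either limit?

Feasible sets respecting both limits:
- B+D: weight 8, volume 9, value 78
- A+B: weight 9, volume 15, value 56
- C+D: weight 10, volume 9, value 54
- D: weight 6, volume 6, value 49
Best: 78 pts.

78 pts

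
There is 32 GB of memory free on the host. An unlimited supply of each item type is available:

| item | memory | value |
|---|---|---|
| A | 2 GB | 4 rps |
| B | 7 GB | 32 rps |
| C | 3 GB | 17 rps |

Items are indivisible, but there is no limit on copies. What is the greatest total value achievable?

Best value-per-unit is C at 17/3; filling with it alone gives 10×17 = 170.
Optimal mix: 1×A + 10×C → memory 32, value 174.

174 rps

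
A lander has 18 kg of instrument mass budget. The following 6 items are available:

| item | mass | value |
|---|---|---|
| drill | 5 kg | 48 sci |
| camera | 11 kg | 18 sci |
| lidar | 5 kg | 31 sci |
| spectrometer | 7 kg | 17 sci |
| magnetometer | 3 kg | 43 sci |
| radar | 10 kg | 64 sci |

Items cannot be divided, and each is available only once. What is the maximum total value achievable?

155 sci

Check high-value combinations within 18 kg:
- drill+magnetometer+radar: mass 5+3+10=18, value 48+43+64=155
- lidar+magnetometer+radar: mass 5+3+10=18, value 31+43+64=138
- drill+lidar+magnetometer: mass 5+5+3=13, value 48+31+43=122
- drill+radar: mass 5+10=15, value 48+64=112
- drill+spectrometer+magnetometer: mass 5+7+3=15, value 48+17+43=108
Best: 155 sci.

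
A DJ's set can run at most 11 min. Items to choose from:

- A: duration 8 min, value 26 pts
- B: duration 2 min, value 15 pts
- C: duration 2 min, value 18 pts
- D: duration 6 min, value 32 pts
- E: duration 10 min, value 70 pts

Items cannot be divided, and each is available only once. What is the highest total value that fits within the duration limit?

Check high-value combinations within 11 min:
- E: duration 10, value 70
- B+C+D: duration 2+2+6=10, value 15+18+32=65
- C+D: duration 2+6=8, value 18+32=50
- B+D: duration 2+6=8, value 15+32=47
Best: 70 pts.

70 pts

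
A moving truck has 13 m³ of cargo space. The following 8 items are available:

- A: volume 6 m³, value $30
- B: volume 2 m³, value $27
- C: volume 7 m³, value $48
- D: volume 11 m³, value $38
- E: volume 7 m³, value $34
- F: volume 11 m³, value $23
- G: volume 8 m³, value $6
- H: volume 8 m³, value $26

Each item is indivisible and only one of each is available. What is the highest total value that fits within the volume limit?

$78

Check high-value combinations within 13 m³:
- A+C: volume 6+7=13, value 30+48=78
- B+C: volume 2+7=9, value 27+48=75
- B+D: volume 2+11=13, value 27+38=65
- A+E: volume 6+7=13, value 30+34=64
- B+E: volume 2+7=9, value 27+34=61
Best: $78.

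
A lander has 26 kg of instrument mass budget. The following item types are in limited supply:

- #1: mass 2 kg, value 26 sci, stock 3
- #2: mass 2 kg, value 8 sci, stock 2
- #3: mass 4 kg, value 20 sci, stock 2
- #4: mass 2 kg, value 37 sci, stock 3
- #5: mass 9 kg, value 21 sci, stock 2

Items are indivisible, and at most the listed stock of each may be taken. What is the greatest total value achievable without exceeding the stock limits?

Top feasible selections:
- 3×#1 + 2×#2 + 2×#3 + 3×#4: mass 24, value 245
- 3×#1 + 1×#2 + 2×#3 + 3×#4: mass 22, value 237
Best: 245 sci.

245 sci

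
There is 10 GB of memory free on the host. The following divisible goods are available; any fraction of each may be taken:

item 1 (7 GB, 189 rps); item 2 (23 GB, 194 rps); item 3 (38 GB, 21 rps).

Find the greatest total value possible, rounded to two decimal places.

Take in order of value per unit:
- item 1 (189/7 per unit): all 7 → value 189, running total 189.00
- item 2 (194/23 per unit): 3 of 23 → value 3×194/23 = 25.3043, running total 214.30
Total 214.30.

214.30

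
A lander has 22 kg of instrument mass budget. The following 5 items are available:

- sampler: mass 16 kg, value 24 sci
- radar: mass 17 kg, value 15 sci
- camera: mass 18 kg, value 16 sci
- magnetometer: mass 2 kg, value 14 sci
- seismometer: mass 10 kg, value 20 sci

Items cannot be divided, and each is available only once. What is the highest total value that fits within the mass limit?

Check high-value combinations within 22 kg:
- sampler+magnetometer: mass 16+2=18, value 24+14=38
- magnetometer+seismometer: mass 2+10=12, value 14+20=34
- camera+magnetometer: mass 18+2=20, value 16+14=30
Best: 38 sci.

38 sci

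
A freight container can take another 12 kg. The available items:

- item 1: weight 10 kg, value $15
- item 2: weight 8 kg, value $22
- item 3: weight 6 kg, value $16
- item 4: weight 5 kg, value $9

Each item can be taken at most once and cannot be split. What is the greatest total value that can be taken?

$25

Check high-value combinations within 12 kg:
- item 3+item 4: weight 6+5=11, value 16+9=25
- item 2: weight 8, value 22
- item 3: weight 6, value 16
Best: $25.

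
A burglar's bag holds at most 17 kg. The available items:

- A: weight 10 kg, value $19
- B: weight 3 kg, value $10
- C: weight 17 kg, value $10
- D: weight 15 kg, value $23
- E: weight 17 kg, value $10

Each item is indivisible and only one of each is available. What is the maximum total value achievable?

This is a 0/1 knapsack; check combinations near the capacity.
- A+B: weight 10+3=13, value 19+10=29
- D: weight 15, value 23
- A: weight 10, value 19
Best: $29.

$29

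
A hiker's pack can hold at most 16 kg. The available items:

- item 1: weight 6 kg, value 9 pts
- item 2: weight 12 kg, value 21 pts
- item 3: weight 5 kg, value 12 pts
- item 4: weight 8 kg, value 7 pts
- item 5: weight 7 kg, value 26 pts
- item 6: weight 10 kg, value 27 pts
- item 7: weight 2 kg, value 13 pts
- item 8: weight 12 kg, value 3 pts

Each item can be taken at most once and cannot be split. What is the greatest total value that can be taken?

Check high-value combinations within 16 kg:
- item 3+item 5+item 7: weight 5+7+2=14, value 12+26+13=51
- item 1+item 5+item 7: weight 6+7+2=15, value 9+26+13=48
- item 6+item 7: weight 10+2=12, value 27+13=40
Best: 51 pts.

51 pts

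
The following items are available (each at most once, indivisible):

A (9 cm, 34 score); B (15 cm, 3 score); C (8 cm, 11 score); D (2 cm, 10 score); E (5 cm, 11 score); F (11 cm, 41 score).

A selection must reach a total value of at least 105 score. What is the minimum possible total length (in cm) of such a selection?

Subsets with value ≥ 105, sorted by total length:
- A+C+D+E+F: length 35, value 107
- A+B+C+D+E+F: length 50, value 110
Minimum length: 35 cm.

35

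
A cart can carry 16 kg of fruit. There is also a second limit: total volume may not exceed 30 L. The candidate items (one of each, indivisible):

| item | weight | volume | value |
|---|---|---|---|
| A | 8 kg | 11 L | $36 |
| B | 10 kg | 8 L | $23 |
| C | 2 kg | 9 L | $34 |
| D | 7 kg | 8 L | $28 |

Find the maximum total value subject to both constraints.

$70

Feasible sets respecting both limits:
- A+C: weight 10, volume 20, value 70
- A+D: weight 15, volume 19, value 64
- C+D: weight 9, volume 17, value 62
Best: $70.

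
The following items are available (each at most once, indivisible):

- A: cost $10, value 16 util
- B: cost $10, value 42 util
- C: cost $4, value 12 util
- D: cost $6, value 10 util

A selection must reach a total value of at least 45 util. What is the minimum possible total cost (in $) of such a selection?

14

Subsets with value ≥ 45, sorted by total cost:
- B+C: cost 14, value 54
- B+D: cost 16, value 52
Minimum cost: 14 $.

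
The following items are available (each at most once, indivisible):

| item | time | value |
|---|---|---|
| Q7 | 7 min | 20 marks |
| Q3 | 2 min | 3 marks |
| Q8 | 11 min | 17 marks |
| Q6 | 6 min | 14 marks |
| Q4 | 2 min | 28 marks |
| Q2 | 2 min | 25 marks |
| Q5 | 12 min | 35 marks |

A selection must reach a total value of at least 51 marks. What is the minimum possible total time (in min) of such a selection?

Subsets with value ≥ 51, sorted by total time:
- Q4+Q2: time 4, value 53
- Q3+Q4+Q2: time 6, value 56
Minimum time: 4 min.

4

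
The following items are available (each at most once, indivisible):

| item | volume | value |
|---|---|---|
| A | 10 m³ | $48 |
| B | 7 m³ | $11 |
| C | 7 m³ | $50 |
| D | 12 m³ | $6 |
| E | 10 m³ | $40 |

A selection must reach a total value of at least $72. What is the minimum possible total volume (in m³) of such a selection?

Subsets with value ≥ 72, sorted by total volume:
- A+C: volume 17, value 98
- C+E: volume 17, value 90
- A+E: volume 20, value 88
- A+B+C: volume 24, value 109
Minimum volume: 17 m³.

17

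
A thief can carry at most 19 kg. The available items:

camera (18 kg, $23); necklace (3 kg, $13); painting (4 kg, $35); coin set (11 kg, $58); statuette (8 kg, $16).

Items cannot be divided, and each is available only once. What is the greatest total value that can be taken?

$106

This is a 0/1 knapsack; check combinations near the capacity.
- necklace+painting+coin set: weight 3+4+11=18, value 13+35+58=106
- painting+coin set: weight 4+11=15, value 35+58=93
- coin set+statuette: weight 11+8=19, value 58+16=74
- necklace+coin set: weight 3+11=14, value 13+58=71
- necklace+painting+statuette: weight 3+4+8=15, value 13+35+16=64
Best: $106.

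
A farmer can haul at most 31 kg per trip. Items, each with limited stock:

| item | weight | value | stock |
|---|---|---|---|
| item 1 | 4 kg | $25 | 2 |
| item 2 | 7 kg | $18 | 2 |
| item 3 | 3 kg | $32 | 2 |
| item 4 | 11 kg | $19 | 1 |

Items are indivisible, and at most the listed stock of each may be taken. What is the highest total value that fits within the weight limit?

$150

Top feasible selections:
- 2×item 1 + 2×item 2 + 2×item 3: weight 28, value 150
- 2×item 1 + 2×item 3 + 1×item 4: weight 25, value 133
- 2×item 1 + 1×item 2 + 2×item 3: weight 21, value 132
- 1×item 1 + 1×item 2 + 2×item 3 + 1×item 4: weight 28, value 126
Best: $150.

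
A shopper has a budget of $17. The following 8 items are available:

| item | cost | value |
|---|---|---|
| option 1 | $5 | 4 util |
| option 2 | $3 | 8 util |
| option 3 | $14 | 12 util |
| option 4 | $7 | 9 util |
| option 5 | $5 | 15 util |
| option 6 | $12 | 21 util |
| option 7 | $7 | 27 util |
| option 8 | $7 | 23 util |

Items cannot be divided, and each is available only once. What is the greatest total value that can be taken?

Check high-value combinations within $17:
- option 2+option 7+option 8: cost 3+7+7=17, value 8+27+23=58
- option 7+option 8: cost 7+7=14, value 27+23=50
- option 2+option 5+option 7: cost 3+5+7=15, value 8+15+27=50
- option 2+option 5+option 8: cost 3+5+7=15, value 8+15+23=46
Best: 58 util.

58 util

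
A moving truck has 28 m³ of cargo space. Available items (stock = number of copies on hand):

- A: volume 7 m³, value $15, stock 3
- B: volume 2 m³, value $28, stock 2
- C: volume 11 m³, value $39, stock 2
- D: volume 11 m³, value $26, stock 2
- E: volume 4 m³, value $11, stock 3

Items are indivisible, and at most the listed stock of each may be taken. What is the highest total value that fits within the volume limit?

Top feasible selections:
- 2×B + 2×C: volume 26, value 134
- 2×B + 1×C + 3×E: volume 27, value 128
Best: $134.

$134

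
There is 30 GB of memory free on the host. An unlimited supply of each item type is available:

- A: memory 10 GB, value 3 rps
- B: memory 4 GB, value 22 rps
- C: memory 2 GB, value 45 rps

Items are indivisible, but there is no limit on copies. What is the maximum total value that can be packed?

675 rps

Best value-per-unit is C at 45/2, and filling with it alone uses memory 15×2=30. No mix of the others beats 15×45 = 675.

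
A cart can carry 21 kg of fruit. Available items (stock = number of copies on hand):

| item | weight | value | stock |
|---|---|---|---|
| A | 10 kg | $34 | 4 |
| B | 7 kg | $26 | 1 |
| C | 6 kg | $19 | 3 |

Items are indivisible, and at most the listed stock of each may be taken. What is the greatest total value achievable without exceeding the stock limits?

$68

Top feasible selections:
- 2×A: weight 20, value 68
- 1×B + 2×C: weight 19, value 64
Best: $68.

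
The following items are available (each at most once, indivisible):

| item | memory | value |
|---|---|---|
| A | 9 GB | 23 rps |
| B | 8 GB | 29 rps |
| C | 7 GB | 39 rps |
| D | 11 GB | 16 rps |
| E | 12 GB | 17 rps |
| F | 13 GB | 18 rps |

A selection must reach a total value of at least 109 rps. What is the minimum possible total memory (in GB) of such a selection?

Subsets with value ≥ 109, sorted by total memory:
- A+B+C+F: memory 37, value 109
- A+B+C+D+E: memory 47, value 124
- A+B+C+D+F: memory 48, value 125
- A+B+C+E+F: memory 49, value 126
Minimum memory: 37 GB.

37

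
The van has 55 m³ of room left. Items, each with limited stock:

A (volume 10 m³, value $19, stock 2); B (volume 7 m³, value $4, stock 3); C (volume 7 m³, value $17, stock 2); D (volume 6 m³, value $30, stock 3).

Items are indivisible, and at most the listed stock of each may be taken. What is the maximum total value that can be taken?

Top feasible selections:
- 2×A + 2×C + 3×D: volume 52, value 162
- 2×A + 1×B + 1×C + 3×D: volume 52, value 149
- 1×A + 1×B + 2×C + 3×D: volume 49, value 147
- 2×A + 1×C + 3×D: volume 45, value 145
Best: $162.

$162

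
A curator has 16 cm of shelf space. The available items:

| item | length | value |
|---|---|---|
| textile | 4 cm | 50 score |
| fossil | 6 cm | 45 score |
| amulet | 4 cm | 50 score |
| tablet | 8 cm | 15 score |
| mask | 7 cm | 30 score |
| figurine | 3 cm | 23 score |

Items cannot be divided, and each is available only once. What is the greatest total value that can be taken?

145 score

Check high-value combinations within 16 cm:
- textile+fossil+amulet: length 4+6+4=14, value 50+45+50=145
- textile+amulet+mask: length 4+4+7=15, value 50+50+30=130
- textile+amulet+figurine: length 4+4+3=11, value 50+50+23=123
- textile+fossil+figurine: length 4+6+3=13, value 50+45+23=118
Best: 145 score.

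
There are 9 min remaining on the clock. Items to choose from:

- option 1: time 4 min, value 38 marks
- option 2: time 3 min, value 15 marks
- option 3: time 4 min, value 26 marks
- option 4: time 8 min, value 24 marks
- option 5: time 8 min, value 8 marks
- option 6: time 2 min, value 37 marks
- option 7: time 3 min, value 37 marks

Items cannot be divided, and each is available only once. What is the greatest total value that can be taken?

112 marks

This is a 0/1 knapsack; check combinations near the capacity.
- option 1+option 6+option 7: time 4+2+3=9, value 38+37+37=112
- option 3+option 6+option 7: time 4+2+3=9, value 26+37+37=100
- option 1+option 2+option 6: time 4+3+2=9, value 38+15+37=90
Best: 112 marks.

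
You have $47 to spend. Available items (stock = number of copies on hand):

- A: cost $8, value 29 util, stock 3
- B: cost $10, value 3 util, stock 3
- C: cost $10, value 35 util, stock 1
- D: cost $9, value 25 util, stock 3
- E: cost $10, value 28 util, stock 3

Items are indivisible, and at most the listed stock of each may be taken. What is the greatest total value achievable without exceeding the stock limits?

Best selections within cost 47 and stock limits:
- 3×A + 1×C + 1×E: cost 44, value 150
- 2×A + 1×C + 2×E: cost 46, value 149
- 3×A + 1×C + 1×D: cost 43, value 147
Best: 150 util.

150 util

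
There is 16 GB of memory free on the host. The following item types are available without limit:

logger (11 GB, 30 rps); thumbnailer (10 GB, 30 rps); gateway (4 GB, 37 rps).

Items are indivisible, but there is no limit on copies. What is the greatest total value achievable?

Best value-per-unit is gateway at 37/4, and filling with it alone uses memory 4×4=16. No mix of the others beats 4×37 = 148.

148 rps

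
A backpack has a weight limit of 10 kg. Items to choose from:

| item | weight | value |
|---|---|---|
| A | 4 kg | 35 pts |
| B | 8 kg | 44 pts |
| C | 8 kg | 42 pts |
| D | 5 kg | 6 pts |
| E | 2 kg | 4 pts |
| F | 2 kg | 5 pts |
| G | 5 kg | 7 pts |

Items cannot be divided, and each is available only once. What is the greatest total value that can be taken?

Check high-value combinations within 10 kg:
- B+F: weight 8+2=10, value 44+5=49
- B+E: weight 8+2=10, value 44+4=48
- C+F: weight 8+2=10, value 42+5=47
- C+E: weight 8+2=10, value 42+4=46
- B: weight 8, value 44
Best: 49 pts.

49 pts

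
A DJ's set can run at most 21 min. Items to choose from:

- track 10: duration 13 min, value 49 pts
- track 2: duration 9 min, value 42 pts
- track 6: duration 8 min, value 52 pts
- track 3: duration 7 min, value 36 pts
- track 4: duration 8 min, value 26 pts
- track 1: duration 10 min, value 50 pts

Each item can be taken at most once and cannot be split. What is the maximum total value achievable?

102 pts

Check high-value combinations within 21 min:
- track 6+track 1: duration 8+10=18, value 52+50=102
- track 10+track 6: duration 13+8=21, value 49+52=101
- track 2+track 6: duration 9+8=17, value 42+52=94
- track 2+track 1: duration 9+10=19, value 42+50=92
Best: 102 pts.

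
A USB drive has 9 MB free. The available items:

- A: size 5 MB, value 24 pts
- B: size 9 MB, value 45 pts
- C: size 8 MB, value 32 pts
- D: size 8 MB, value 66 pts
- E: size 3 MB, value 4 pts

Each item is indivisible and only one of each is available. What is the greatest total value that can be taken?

66 pts

This is a 0/1 knapsack; check combinations near the capacity.
- D: size 8, value 66
- B: size 9, value 45
- C: size 8, value 32
Best: 66 pts.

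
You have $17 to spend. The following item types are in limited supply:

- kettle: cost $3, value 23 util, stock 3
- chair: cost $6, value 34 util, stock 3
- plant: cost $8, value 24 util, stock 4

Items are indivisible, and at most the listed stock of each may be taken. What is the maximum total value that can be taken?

Best selections within cost 17 and stock limits:
- 3×kettle + 1×chair: cost 15, value 103
- 3×kettle + 1×plant: cost 17, value 93
- 1×kettle + 2×chair: cost 15, value 91
Best: 103 util.

103 util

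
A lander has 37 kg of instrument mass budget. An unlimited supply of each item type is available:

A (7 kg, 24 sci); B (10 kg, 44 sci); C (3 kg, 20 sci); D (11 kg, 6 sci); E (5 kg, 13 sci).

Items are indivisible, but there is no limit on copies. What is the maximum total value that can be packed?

240 sci

Best value-per-unit is C at 20/3, and filling with it alone uses mass 12×3=36. No mix of the others beats 12×20 = 240.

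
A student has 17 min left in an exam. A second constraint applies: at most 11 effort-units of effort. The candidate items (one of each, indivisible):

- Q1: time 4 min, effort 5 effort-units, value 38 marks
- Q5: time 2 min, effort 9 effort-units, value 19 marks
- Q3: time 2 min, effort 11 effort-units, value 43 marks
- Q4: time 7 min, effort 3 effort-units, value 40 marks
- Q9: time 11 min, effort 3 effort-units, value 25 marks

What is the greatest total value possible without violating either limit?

Feasible sets respecting both limits:
- Q1+Q4: time 11, effort 8, value 78
- Q1+Q9: time 15, effort 8, value 63
- Q3: time 2, effort 11, value 43
Best: 78 marks.

78 marks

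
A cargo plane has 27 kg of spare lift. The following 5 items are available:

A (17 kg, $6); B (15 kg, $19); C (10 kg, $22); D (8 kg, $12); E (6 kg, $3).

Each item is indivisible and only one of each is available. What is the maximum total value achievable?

$41

Check high-value combinations within 27 kg:
- B+C: weight 15+10=25, value 19+22=41
- C+D+E: weight 10+8+6=24, value 22+12+3=37
- C+D: weight 10+8=18, value 22+12=34
Best: $41.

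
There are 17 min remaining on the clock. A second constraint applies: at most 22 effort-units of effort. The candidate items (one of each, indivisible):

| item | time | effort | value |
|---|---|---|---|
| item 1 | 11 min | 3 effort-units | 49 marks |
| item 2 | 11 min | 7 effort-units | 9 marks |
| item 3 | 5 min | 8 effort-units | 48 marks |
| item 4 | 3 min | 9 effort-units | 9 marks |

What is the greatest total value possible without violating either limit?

97 marks

Feasible sets respecting both limits:
- item 1+item 3: time 16, effort 11, value 97
- item 1+item 4: time 14, effort 12, value 58
- item 2+item 3: time 16, effort 15, value 57
Best: 97 marks.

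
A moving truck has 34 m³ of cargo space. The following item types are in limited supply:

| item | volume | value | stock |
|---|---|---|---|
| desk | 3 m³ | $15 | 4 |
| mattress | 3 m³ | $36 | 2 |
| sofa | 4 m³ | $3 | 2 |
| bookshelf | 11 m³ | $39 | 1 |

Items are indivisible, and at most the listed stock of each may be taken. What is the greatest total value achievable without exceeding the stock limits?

$174

Best selections within volume 34 and stock limits:
- 4×desk + 2×mattress + 1×sofa + 1×bookshelf: volume 33, value 174
- 4×desk + 2×mattress + 1×bookshelf: volume 29, value 171
- 3×desk + 2×mattress + 2×sofa + 1×bookshelf: volume 34, value 162
- 3×desk + 2×mattress + 1×sofa + 1×bookshelf: volume 30, value 159
Best: $174.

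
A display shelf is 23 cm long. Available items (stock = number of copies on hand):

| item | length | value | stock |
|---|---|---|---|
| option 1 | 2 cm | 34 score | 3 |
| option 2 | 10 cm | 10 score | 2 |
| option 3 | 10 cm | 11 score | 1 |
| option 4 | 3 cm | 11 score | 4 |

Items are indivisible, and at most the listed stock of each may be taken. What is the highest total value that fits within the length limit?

146 score

Top feasible selections:
- 3×option 1 + 4×option 4: length 18, value 146
- 3×option 1 + 3×option 4: length 15, value 135
Best: 146 score.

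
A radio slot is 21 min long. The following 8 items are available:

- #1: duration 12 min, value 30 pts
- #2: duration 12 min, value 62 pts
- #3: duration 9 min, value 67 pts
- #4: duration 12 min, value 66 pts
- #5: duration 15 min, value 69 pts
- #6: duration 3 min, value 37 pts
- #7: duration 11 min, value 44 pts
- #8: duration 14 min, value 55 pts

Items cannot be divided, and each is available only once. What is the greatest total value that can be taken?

Check high-value combinations within 21 min:
- #3+#4: duration 9+12=21, value 67+66=133
- #2+#3: duration 12+9=21, value 62+67=129
- #3+#7: duration 9+11=20, value 67+44=111
Best: 133 pts.

133 pts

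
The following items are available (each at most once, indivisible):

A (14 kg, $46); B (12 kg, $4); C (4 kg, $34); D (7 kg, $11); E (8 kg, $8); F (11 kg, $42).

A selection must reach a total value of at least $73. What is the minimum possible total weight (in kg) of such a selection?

15

Subsets with value ≥ 73, sorted by total weight:
- C+F: weight 15, value 76
- A+C: weight 18, value 80
- C+D+F: weight 22, value 87
Minimum weight: 15 kg.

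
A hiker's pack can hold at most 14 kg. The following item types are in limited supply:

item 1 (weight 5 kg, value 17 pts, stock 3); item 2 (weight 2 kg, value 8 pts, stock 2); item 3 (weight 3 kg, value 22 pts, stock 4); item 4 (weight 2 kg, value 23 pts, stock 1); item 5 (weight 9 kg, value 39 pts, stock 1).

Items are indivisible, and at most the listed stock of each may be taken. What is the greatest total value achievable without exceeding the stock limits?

Best selections within weight 14 and stock limits:
- 4×item 3 + 1×item 4: weight 14, value 111
- 1×item 2 + 3×item 3 + 1×item 4: weight 13, value 97
Best: 111 pts.

111 pts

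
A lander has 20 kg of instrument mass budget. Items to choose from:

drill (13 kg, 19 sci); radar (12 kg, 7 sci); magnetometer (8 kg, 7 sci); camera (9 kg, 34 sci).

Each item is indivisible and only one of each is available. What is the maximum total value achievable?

Check high-value combinations within 20 kg:
- magnetometer+camera: mass 8+9=17, value 7+34=41
- camera: mass 9, value 34
- drill: mass 13, value 19
- radar+magnetometer: mass 12+8=20, value 7+7=14
- magnetometer: mass 8, value 7
Best: 41 sci.

41 sci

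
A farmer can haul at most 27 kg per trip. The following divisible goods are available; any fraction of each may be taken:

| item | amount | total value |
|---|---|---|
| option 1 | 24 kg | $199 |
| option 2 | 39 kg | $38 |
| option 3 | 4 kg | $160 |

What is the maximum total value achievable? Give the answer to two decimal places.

Take in order of value per unit:
- option 3 (160/4 per unit): all 4 → value 160, running total 160.00
- option 1 (199/24 per unit): 23 of 24 → value 23×199/24 = 190.7083, running total 350.71
Total 350.71.

350.71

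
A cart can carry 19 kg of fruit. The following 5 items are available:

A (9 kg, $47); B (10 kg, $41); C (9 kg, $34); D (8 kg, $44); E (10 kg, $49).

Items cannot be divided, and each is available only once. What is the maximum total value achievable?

$96

This is a 0/1 knapsack; check combinations near the capacity.
- A+E: weight 9+10=19, value 47+49=96
- D+E: weight 8+10=18, value 44+49=93
- A+D: weight 9+8=17, value 47+44=91
Best: $96.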